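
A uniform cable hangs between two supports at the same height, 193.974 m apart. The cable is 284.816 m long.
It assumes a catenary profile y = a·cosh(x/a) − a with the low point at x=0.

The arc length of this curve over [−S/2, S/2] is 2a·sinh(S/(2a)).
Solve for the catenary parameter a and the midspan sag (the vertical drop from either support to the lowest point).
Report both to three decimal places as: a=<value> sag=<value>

a=61.552 sag=93.589

seed: a₀ = √(S³/(24(L−S))) = √(193.974³/(24·90.842)) = 57.858386
iter 1: u=1.676282  f(a)=+1.365e+01  f'(a)=-4.116e+00  a ← 57.858386 − (+1.365e+01/-4.116e+00) = 61.175111
iter 2: u=1.585400  f(a)=+1.262e+00  f'(a)=-3.387e+00  a ← 61.175111 − (+1.262e+00/-3.387e+00) = 61.547642
iter 3: u=1.575804  f(a)=+1.321e-02  f'(a)=-3.317e+00  a ← 61.547642 − (+1.321e-02/-3.317e+00) = 61.551624
iter 4: u=1.575702  f(a)=+1.480e-06  f'(a)=-3.316e+00  a ← 61.551624 − (+1.480e-06/-3.316e+00) = 61.551625
iter 5: u=1.575702  f(a)=-5.684e-14  f'(a)=-3.316e+00  a ← 61.551625 − (-5.684e-14/-3.316e+00) = 61.551625
converged: |Δa| < 1e-12 after 5 iterations
sag = a·(cosh(S/(2a)) − 1) = 61.551625·(cosh(1.575702) − 1) = 93.589089
T_max/T_min = cosh(S/(2a)) = 2.520497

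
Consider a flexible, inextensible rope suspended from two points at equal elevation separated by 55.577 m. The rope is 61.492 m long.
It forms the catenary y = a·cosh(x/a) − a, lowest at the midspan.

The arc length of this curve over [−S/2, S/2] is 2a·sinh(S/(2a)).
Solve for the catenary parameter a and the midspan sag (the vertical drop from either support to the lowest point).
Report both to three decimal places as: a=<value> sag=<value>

seed: a₀ = √(S³/(24(L−S))) = √(55.577³/(24·5.915)) = 34.774401
iter 1: u=0.799108  f(a)=+1.918e-01  f'(a)=-3.624e-01  a ← 34.774401 − (+1.918e-01/-3.624e-01) = 35.303500
iter 2: u=0.787132  f(a)=+4.464e-03  f'(a)=-3.457e-01  a ← 35.303500 − (+4.464e-03/-3.457e-01) = 35.316413
iter 3: u=0.786844  f(a)=+2.547e-06  f'(a)=-3.453e-01  a ← 35.316413 − (+2.547e-06/-3.453e-01) = 35.316420
iter 4: u=0.786844  f(a)=+8.384e-13  f'(a)=-3.453e-01  a ← 35.316420 − (+8.384e-13/-3.453e-01) = 35.316420
converged: |Δa| < 1e-12 after 4 iterations
sag = a·(cosh(S/(2a)) − 1) = 35.316420·(cosh(0.786844) − 1) = 11.508424
T_max/T_min = cosh(S/(2a)) = 1.325866

a=35.316 sag=11.508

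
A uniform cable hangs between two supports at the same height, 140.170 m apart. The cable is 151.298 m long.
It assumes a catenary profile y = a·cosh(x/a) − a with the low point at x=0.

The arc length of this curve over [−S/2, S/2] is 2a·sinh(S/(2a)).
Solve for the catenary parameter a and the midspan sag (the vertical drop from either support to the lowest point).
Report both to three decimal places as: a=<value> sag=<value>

seed: a₀ = √(S³/(24(L−S))) = √(140.170³/(24·11.128)) = 101.547312
iter 1: u=0.690171  f(a)=+2.681e-01  f'(a)=-2.298e-01  a ← 101.547312 − (+2.681e-01/-2.298e-01) = 102.713863
iter 2: u=0.682332  f(a)=+4.689e-03  f'(a)=-2.218e-01  a ← 102.713863 − (+4.689e-03/-2.218e-01) = 102.735003
iter 3: u=0.682192  f(a)=+1.492e-06  f'(a)=-2.217e-01  a ← 102.735003 − (+1.492e-06/-2.217e-01) = 102.735010
iter 4: u=0.682192  f(a)=+1.421e-13  f'(a)=-2.217e-01  a ← 102.735010 − (+1.421e-13/-2.217e-01) = 102.735010
converged: |Δa| < 1e-12 after 4 iterations
sag = a·(cosh(S/(2a)) − 1) = 102.735010·(cosh(0.682192) − 1) = 24.847330
T_max/T_min = cosh(S/(2a)) = 1.241858

a=102.735 sag=24.847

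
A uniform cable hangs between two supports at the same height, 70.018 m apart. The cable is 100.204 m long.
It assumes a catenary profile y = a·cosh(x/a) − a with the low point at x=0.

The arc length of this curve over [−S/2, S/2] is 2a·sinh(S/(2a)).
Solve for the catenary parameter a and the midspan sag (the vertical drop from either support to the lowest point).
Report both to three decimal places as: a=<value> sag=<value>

seed: a₀ = √(S³/(24(L−S))) = √(70.018³/(24·30.186)) = 21.767379
iter 1: u=1.608324  f(a)=+4.153e+00  f'(a)=-3.560e+00  a ← 21.767379 − (+4.153e+00/-3.560e+00) = 22.933910
iter 2: u=1.526517  f(a)=+3.572e-01  f'(a)=-2.972e+00  a ← 22.933910 − (+3.572e-01/-2.972e+00) = 23.054110
iter 3: u=1.518558  f(a)=+3.192e-03  f'(a)=-2.919e+00  a ← 23.054110 − (+3.192e-03/-2.919e+00) = 23.055204
iter 4: u=1.518486  f(a)=+2.600e-07  f'(a)=-2.919e+00  a ← 23.055204 − (+2.600e-07/-2.919e+00) = 23.055204
iter 5: u=1.518486  f(a)=-1.421e-14  f'(a)=-2.919e+00  a ← 23.055204 − (-1.421e-14/-2.919e+00) = 23.055204
converged: |Δa| < 1e-12 after 5 iterations
sag = a·(cosh(S/(2a)) − 1) = 23.055204·(cosh(1.518486) − 1) = 32.096884
T_max/T_min = cosh(S/(2a)) = 2.392175

a=23.055 sag=32.097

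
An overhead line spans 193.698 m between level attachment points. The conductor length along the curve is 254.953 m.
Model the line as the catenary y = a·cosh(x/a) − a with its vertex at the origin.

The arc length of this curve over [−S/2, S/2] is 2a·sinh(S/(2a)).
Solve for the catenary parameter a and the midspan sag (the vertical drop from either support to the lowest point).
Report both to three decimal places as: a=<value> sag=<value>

seed: a₀ = √(S³/(24(L−S))) = √(193.698³/(24·61.255)) = 70.309063
iter 1: u=1.377475  f(a)=+6.081e+00  f'(a)=-2.096e+00  a ← 70.309063 − (+6.081e+00/-2.096e+00) = 73.209900
iter 2: u=1.322895  f(a)=+3.966e-01  f'(a)=-1.831e+00  a ← 73.209900 − (+3.966e-01/-1.831e+00) = 73.426500
iter 3: u=1.318992  f(a)=+1.947e-03  f'(a)=-1.813e+00  a ← 73.426500 − (+1.947e-03/-1.813e+00) = 73.427574
iter 4: u=1.318973  f(a)=+4.745e-08  f'(a)=-1.813e+00  a ← 73.427574 − (+4.745e-08/-1.813e+00) = 73.427574
iter 5: u=1.318973  f(a)=+0.000e+00  f'(a)=-1.813e+00  a ← 73.427574 − (+0.000e+00/-1.813e+00) = 73.427574
converged: |Δa| < 1e-12 after 5 iterations
sag = a·(cosh(S/(2a)) − 1) = 73.427574·(cosh(1.318973) − 1) = 73.684175
T_max/T_min = cosh(S/(2a)) = 2.003495

a=73.428 sag=73.684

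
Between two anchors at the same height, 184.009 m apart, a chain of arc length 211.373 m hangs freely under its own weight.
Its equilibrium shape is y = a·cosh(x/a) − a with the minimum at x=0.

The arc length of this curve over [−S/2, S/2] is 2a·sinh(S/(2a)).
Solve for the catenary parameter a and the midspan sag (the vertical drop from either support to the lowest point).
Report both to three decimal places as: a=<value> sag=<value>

seed: a₀ = √(S³/(24(L−S))) = √(184.009³/(24·27.364)) = 97.400948
iter 1: u=0.944596  f(a)=+1.247e+00  f'(a)=-6.136e-01  a ← 97.400948 − (+1.247e+00/-6.136e-01) = 99.433157
iter 2: u=0.925290  f(a)=+4.010e-02  f'(a)=-5.748e-01  a ← 99.433157 − (+4.010e-02/-5.748e-01) = 99.502922
iter 3: u=0.924641  f(a)=+4.451e-05  f'(a)=-5.735e-01  a ← 99.502922 − (+4.451e-05/-5.735e-01) = 99.502999
iter 4: u=0.924640  f(a)=+5.497e-11  f'(a)=-5.735e-01  a ← 99.502999 − (+5.497e-11/-5.735e-01) = 99.502999
converged: |Δa| < 1e-12 after 4 iterations
sag = a·(cosh(S/(2a)) − 1) = 99.502999·(cosh(0.924640) − 1) = 45.653754
T_max/T_min = cosh(S/(2a)) = 1.458818

a=99.503 sag=45.654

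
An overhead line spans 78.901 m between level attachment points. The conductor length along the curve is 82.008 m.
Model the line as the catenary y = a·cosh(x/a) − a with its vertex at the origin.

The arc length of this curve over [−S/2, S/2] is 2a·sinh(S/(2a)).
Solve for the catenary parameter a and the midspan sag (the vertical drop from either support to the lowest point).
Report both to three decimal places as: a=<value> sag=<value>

a=81.636 sag=9.719

seed: a₀ = √(S³/(24(L−S))) = √(78.901³/(24·3.107)) = 81.161023
iter 1: u=0.486077  f(a)=+3.691e-02  f'(a)=-7.839e-02  a ← 81.161023 − (+3.691e-02/-7.839e-02) = 81.631908
iter 2: u=0.483273  f(a)=+3.237e-04  f'(a)=-7.702e-02  a ← 81.631908 − (+3.237e-04/-7.702e-02) = 81.636111
iter 3: u=0.483248  f(a)=+2.539e-08  f'(a)=-7.701e-02  a ← 81.636111 − (+2.539e-08/-7.701e-02) = 81.636112
iter 4: u=0.483248  f(a)=-1.421e-14  f'(a)=-7.701e-02  a ← 81.636112 − (-1.421e-14/-7.701e-02) = 81.636112
converged: |Δa| < 1e-12 after 4 iterations
sag = a·(cosh(S/(2a)) − 1) = 81.636112·(cosh(0.483248) − 1) = 9.719144
T_max/T_min = cosh(S/(2a)) = 1.119054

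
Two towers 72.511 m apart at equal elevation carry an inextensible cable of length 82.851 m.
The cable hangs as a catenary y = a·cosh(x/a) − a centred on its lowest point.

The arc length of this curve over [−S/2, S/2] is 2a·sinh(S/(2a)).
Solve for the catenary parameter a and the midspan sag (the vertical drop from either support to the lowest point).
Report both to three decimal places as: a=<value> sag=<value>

seed: a₀ = √(S³/(24(L−S))) = √(72.511³/(24·10.340)) = 39.195838
iter 1: u=0.924983  f(a)=+4.515e-01  f'(a)=-5.742e-01  a ← 39.195838 − (+4.515e-01/-5.742e-01) = 39.982150
iter 2: u=0.906792  f(a)=+1.394e-02  f'(a)=-5.392e-01  a ← 39.982150 − (+1.394e-02/-5.392e-01) = 40.008010
iter 3: u=0.906206  f(a)=+1.424e-05  f'(a)=-5.381e-01  a ← 40.008010 − (+1.424e-05/-5.381e-01) = 40.008036
iter 4: u=0.906205  f(a)=+1.491e-11  f'(a)=-5.381e-01  a ← 40.008036 − (+1.491e-11/-5.381e-01) = 40.008036
converged: |Δa| < 1e-12 after 4 iterations
sag = a·(cosh(S/(2a)) − 1) = 40.008036·(cosh(0.906205) − 1) = 17.582892
T_max/T_min = cosh(S/(2a)) = 1.439484

a=40.008 sag=17.583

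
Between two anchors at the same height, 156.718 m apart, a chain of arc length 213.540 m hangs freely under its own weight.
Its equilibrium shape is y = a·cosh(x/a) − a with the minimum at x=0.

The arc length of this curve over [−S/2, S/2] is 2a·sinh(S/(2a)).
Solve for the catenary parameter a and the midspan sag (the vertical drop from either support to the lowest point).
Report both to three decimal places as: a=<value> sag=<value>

a=55.805 sag=64.669

seed: a₀ = √(S³/(24(L−S))) = √(156.718³/(24·56.822)) = 53.126896
iter 1: u=1.474940  f(a)=+6.511e+00  f'(a)=-2.642e+00  a ← 53.126896 − (+6.511e+00/-2.642e+00) = 55.591095
iter 2: u=1.409560  f(a)=+4.804e-01  f'(a)=-2.265e+00  a ← 55.591095 − (+4.804e-01/-2.265e+00) = 55.803154
iter 3: u=1.404204  f(a)=+3.076e-03  f'(a)=-2.236e+00  a ← 55.803154 − (+3.076e-03/-2.236e+00) = 55.804529
iter 4: u=1.404169  f(a)=+1.279e-07  f'(a)=-2.236e+00  a ← 55.804529 − (+1.279e-07/-2.236e+00) = 55.804529
iter 5: u=1.404169  f(a)=-8.527e-14  f'(a)=-2.236e+00  a ← 55.804529 − (-8.527e-14/-2.236e+00) = 55.804529
converged: |Δa| < 1e-12 after 5 iterations
sag = a·(cosh(S/(2a)) − 1) = 55.804529·(cosh(1.404169) − 1) = 64.669445
T_max/T_min = cosh(S/(2a)) = 2.158857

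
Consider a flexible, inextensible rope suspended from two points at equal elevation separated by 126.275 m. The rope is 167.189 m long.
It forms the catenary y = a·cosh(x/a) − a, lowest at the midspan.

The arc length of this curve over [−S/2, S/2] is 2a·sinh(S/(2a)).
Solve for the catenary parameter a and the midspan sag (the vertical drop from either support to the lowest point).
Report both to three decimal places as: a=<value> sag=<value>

a=47.338 sag=48.729

seed: a₀ = √(S³/(24(L−S))) = √(126.275³/(24·40.914)) = 45.282925
iter 1: u=1.394289  f(a)=+4.166e+00  f'(a)=-2.184e+00  a ← 45.282925 − (+4.166e+00/-2.184e+00) = 47.190794
iter 2: u=1.337920  f(a)=+2.778e-01  f'(a)=-1.901e+00  a ← 47.190794 − (+2.778e-01/-1.901e+00) = 47.336882
iter 3: u=1.333791  f(a)=+1.430e-03  f'(a)=-1.882e+00  a ← 47.336882 − (+1.430e-03/-1.882e+00) = 47.337642
iter 4: u=1.333769  f(a)=+3.831e-08  f'(a)=-1.882e+00  a ← 47.337642 − (+3.831e-08/-1.882e+00) = 47.337642
iter 5: u=1.333769  f(a)=+0.000e+00  f'(a)=-1.882e+00  a ← 47.337642 − (+0.000e+00/-1.882e+00) = 47.337642
converged: |Δa| < 1e-12 after 5 iterations
sag = a·(cosh(S/(2a)) − 1) = 47.337642·(cosh(1.333769) − 1) = 48.729484
T_max/T_min = cosh(S/(2a)) = 2.029402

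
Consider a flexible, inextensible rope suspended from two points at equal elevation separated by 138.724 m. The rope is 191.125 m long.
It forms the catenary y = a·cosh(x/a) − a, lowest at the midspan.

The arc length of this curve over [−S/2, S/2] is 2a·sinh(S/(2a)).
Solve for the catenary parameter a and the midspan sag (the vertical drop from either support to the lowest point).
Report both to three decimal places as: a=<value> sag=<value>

a=48.486 sag=58.673

seed: a₀ = √(S³/(24(L−S))) = √(138.724³/(24·52.401)) = 46.073584
iter 1: u=1.505461  f(a)=+6.269e+00  f'(a)=-2.834e+00  a ← 46.073584 − (+6.269e+00/-2.834e+00) = 48.285813
iter 2: u=1.436488  f(a)=+4.798e-01  f'(a)=-2.415e+00  a ← 48.285813 − (+4.798e-01/-2.415e+00) = 48.484470
iter 3: u=1.430602  f(a)=+3.325e-03  f'(a)=-2.382e+00  a ← 48.484470 − (+3.325e-03/-2.382e+00) = 48.485866
iter 4: u=1.430561  f(a)=+1.622e-07  f'(a)=-2.382e+00  a ← 48.485866 − (+1.622e-07/-2.382e+00) = 48.485866
iter 5: u=1.430561  f(a)=-2.842e-14  f'(a)=-2.382e+00  a ← 48.485866 − (-2.842e-14/-2.382e+00) = 48.485866
converged: |Δa| < 1e-12 after 5 iterations
sag = a·(cosh(S/(2a)) − 1) = 48.485866·(cosh(1.430561) − 1) = 58.673224
T_max/T_min = cosh(S/(2a)) = 2.210110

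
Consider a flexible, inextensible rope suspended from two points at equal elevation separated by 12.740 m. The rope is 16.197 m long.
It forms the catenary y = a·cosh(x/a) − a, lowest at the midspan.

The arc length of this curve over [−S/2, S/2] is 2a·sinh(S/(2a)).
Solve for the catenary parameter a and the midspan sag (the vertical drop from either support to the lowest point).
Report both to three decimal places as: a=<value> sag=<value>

seed: a₀ = √(S³/(24(L−S))) = √(12.740³/(24·3.457)) = 4.992279
iter 1: u=1.275970  f(a)=+2.926e-01  f'(a)=-1.624e+00  a ← 4.992279 − (+2.926e-01/-1.624e+00) = 5.172444
iter 2: u=1.231526  f(a)=+1.658e-02  f'(a)=-1.445e+00  a ← 5.172444 − (+1.658e-02/-1.445e+00) = 5.183924
iter 3: u=1.228799  f(a)=+6.037e-05  f'(a)=-1.434e+00  a ← 5.183924 − (+6.037e-05/-1.434e+00) = 5.183966
iter 4: u=1.228789  f(a)=+8.064e-10  f'(a)=-1.434e+00  a ← 5.183966 − (+8.064e-10/-1.434e+00) = 5.183966
iter 5: u=1.228789  f(a)=+0.000e+00  f'(a)=-1.434e+00  a ← 5.183966 − (+0.000e+00/-1.434e+00) = 5.183966
converged: |Δa| < 1e-12 after 5 iterations
sag = a·(cosh(S/(2a)) − 1) = 5.183966·(cosh(1.228789) − 1) = 4.431605
T_max/T_min = cosh(S/(2a)) = 1.854868

a=5.184 sag=4.432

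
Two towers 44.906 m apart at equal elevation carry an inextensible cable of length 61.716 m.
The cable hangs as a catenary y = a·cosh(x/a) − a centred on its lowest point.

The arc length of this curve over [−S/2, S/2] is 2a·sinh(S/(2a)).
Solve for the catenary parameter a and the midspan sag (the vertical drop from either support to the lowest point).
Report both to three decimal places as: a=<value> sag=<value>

seed: a₀ = √(S³/(24(L−S))) = √(44.906³/(24·16.810)) = 14.981906
iter 1: u=1.498674  f(a)=+1.992e+00  f'(a)=-2.790e+00  a ← 14.981906 − (+1.992e+00/-2.790e+00) = 15.695813
iter 2: u=1.430509  f(a)=+1.512e-01  f'(a)=-2.381e+00  a ← 15.695813 − (+1.512e-01/-2.381e+00) = 15.759322
iter 3: u=1.424744  f(a)=+1.030e-03  f'(a)=-2.349e+00  a ← 15.759322 − (+1.030e-03/-2.349e+00) = 15.759760
iter 4: u=1.424704  f(a)=+4.849e-08  f'(a)=-2.349e+00  a ← 15.759760 − (+4.849e-08/-2.349e+00) = 15.759760
iter 5: u=1.424704  f(a)=+0.000e+00  f'(a)=-2.349e+00  a ← 15.759760 − (+0.000e+00/-2.349e+00) = 15.759760
converged: |Δa| < 1e-12 after 5 iterations
sag = a·(cosh(S/(2a)) − 1) = 15.759760·(cosh(1.424704) − 1) = 18.889716
T_max/T_min = cosh(S/(2a)) = 2.198604

a=15.760 sag=18.890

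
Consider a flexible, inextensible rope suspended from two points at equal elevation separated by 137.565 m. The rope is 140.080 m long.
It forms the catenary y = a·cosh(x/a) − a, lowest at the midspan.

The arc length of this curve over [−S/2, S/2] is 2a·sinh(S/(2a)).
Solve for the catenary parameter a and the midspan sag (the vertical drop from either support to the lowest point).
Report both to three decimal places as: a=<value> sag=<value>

a=208.244 sag=11.463

seed: a₀ = √(S³/(24(L−S))) = √(137.565³/(24·2.515)) = 207.676480
iter 1: u=0.331200  f(a)=+1.383e-02  f'(a)=-2.449e-02  a ← 207.676480 − (+1.383e-02/-2.449e-02) = 208.241269
iter 2: u=0.330302  f(a)=+5.662e-05  f'(a)=-2.429e-02  a ← 208.241269 − (+5.662e-05/-2.429e-02) = 208.243600
iter 3: u=0.330298  f(a)=+9.577e-10  f'(a)=-2.429e-02  a ← 208.243600 − (+9.577e-10/-2.429e-02) = 208.243600
iter 4: u=0.330298  f(a)=+2.842e-14  f'(a)=-2.429e-02  a ← 208.243600 − (+2.842e-14/-2.429e-02) = 208.243600
converged: |Δa| < 1e-12 after 4 iterations
sag = a·(cosh(S/(2a)) − 1) = 208.243600·(cosh(0.330298) − 1) = 11.463019
T_max/T_min = cosh(S/(2a)) = 1.055046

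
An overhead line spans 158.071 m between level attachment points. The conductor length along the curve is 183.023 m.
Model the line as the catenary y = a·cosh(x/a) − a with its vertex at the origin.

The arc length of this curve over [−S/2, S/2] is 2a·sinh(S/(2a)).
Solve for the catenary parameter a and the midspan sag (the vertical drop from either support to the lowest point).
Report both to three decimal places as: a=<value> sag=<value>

seed: a₀ = √(S³/(24(L−S))) = √(158.071³/(24·24.952)) = 81.211961
iter 1: u=0.973200  f(a)=+1.209e+00  f'(a)=-6.747e-01  a ← 81.211961 − (+1.209e+00/-6.747e-01) = 83.003329
iter 2: u=0.952197  f(a)=+4.115e-02  f'(a)=-6.295e-01  a ← 83.003329 − (+4.115e-02/-6.295e-01) = 83.068698
iter 3: u=0.951447  f(a)=+5.141e-05  f'(a)=-6.279e-01  a ← 83.068698 − (+5.141e-05/-6.279e-01) = 83.068780
iter 4: u=0.951447  f(a)=+8.046e-11  f'(a)=-6.279e-01  a ← 83.068780 − (+8.046e-11/-6.279e-01) = 83.068780
iter 5: u=0.951447  f(a)=+2.842e-14  f'(a)=-6.279e-01  a ← 83.068780 − (+2.842e-14/-6.279e-01) = 83.068780
converged: |Δa| < 1e-12 after 5 iterations
sag = a·(cosh(S/(2a)) − 1) = 83.068780·(cosh(0.951447) − 1) = 40.522388
T_max/T_min = cosh(S/(2a)) = 1.487817

a=83.069 sag=40.522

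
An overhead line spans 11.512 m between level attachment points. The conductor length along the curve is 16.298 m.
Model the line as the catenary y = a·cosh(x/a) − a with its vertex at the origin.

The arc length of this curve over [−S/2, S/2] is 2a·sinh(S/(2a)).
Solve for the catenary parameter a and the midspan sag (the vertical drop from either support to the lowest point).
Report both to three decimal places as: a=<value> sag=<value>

a=3.853 sag=5.161

seed: a₀ = √(S³/(24(L−S))) = √(11.512³/(24·4.786)) = 3.644469
iter 1: u=1.579380  f(a)=+6.336e-01  f'(a)=-3.343e+00  a ← 3.644469 − (+6.336e-01/-3.343e+00) = 3.834022
iter 2: u=1.501295  f(a)=+5.279e-02  f'(a)=-2.807e+00  a ← 3.834022 − (+5.279e-02/-2.807e+00) = 3.852829
iter 3: u=1.493967  f(a)=+4.400e-04  f'(a)=-2.760e+00  a ← 3.852829 − (+4.400e-04/-2.760e+00) = 3.852989
iter 4: u=1.493905  f(a)=+3.113e-08  f'(a)=-2.760e+00  a ← 3.852989 − (+3.113e-08/-2.760e+00) = 3.852989
iter 5: u=1.493905  f(a)=+0.000e+00  f'(a)=-2.760e+00  a ← 3.852989 − (+0.000e+00/-2.760e+00) = 3.852989
converged: |Δa| < 1e-12 after 5 iterations
sag = a·(cosh(S/(2a)) − 1) = 3.852989·(cosh(1.493905) − 1) = 5.160985
T_max/T_min = cosh(S/(2a)) = 2.339476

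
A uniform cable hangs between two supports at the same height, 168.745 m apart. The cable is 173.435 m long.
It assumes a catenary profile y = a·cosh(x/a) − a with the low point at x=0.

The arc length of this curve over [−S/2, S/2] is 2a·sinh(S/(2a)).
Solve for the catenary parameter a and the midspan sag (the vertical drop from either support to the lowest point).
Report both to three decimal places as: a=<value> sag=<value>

seed: a₀ = √(S³/(24(L−S))) = √(168.745³/(24·4.690)) = 206.611422
iter 1: u=0.408363  f(a)=+3.926e-02  f'(a)=-4.616e-02  a ← 206.611422 − (+3.926e-02/-4.616e-02) = 207.461948
iter 2: u=0.406689  f(a)=+2.438e-04  f'(a)=-4.559e-02  a ← 207.461948 − (+2.438e-04/-4.559e-02) = 207.467295
iter 3: u=0.406679  f(a)=+9.526e-09  f'(a)=-4.559e-02  a ← 207.467295 − (+9.526e-09/-4.559e-02) = 207.467295
iter 4: u=0.406679  f(a)=-2.842e-14  f'(a)=-4.559e-02  a ← 207.467295 − (-2.842e-14/-4.559e-02) = 207.467295
converged: |Δa| < 1e-12 after 4 iterations
sag = a·(cosh(S/(2a)) − 1) = 207.467295·(cosh(0.406679) − 1) = 17.394003
T_max/T_min = cosh(S/(2a)) = 1.083840

a=207.467 sag=17.394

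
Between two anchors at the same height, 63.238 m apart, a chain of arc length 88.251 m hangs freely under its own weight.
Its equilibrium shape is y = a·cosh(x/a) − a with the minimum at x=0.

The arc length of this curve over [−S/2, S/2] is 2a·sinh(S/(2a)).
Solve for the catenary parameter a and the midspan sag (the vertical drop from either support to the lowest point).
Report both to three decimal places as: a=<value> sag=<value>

seed: a₀ = √(S³/(24(L−S))) = √(63.238³/(24·25.013)) = 20.524788
iter 1: u=1.540527  f(a)=+3.141e+00  f'(a)=-3.067e+00  a ← 20.524788 − (+3.141e+00/-3.067e+00) = 21.549050
iter 2: u=1.467304  f(a)=+2.505e-01  f'(a)=-2.596e+00  a ← 21.549050 − (+2.505e-01/-2.596e+00) = 21.645540
iter 3: u=1.460763  f(a)=+1.897e-03  f'(a)=-2.557e+00  a ← 21.645540 − (+1.897e-03/-2.557e+00) = 21.646282
iter 4: u=1.460713  f(a)=+1.106e-07  f'(a)=-2.556e+00  a ← 21.646282 − (+1.106e-07/-2.556e+00) = 21.646283
iter 5: u=1.460713  f(a)=-1.421e-14  f'(a)=-2.556e+00  a ← 21.646283 − (-1.421e-14/-2.556e+00) = 21.646283
converged: |Δa| < 1e-12 after 5 iterations
sag = a·(cosh(S/(2a)) − 1) = 21.646283·(cosh(1.460713) − 1) = 27.502688
T_max/T_min = cosh(S/(2a)) = 2.270550

a=21.646 sag=27.503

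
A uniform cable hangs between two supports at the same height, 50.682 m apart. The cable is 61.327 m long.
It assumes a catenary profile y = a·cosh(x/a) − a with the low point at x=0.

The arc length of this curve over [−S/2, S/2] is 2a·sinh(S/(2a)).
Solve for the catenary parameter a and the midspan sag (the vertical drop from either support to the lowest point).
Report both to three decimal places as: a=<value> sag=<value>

a=23.253 sag=15.230

seed: a₀ = √(S³/(24(L−S))) = √(50.682³/(24·10.645)) = 22.573670
iter 1: u=1.122591  f(a)=+6.912e-01  f'(a)=-1.067e+00  a ← 22.573670 − (+6.912e-01/-1.067e+00) = 23.221212
iter 2: u=1.091287  f(a)=+3.086e-02  f'(a)=-9.741e-01  a ← 23.221212 − (+3.086e-02/-9.741e-01) = 23.252892
iter 3: u=1.089800  f(a)=+6.787e-05  f'(a)=-9.698e-01  a ← 23.252892 − (+6.787e-05/-9.698e-01) = 23.252962
iter 4: u=1.089797  f(a)=+3.298e-10  f'(a)=-9.698e-01  a ← 23.252962 − (+3.298e-10/-9.698e-01) = 23.252962
iter 5: u=1.089797  f(a)=+0.000e+00  f'(a)=-9.698e-01  a ← 23.252962 − (+0.000e+00/-9.698e-01) = 23.252962
converged: |Δa| < 1e-12 after 5 iterations
sag = a·(cosh(S/(2a)) − 1) = 23.252962·(cosh(1.089797) − 1) = 15.230157
T_max/T_min = cosh(S/(2a)) = 1.654977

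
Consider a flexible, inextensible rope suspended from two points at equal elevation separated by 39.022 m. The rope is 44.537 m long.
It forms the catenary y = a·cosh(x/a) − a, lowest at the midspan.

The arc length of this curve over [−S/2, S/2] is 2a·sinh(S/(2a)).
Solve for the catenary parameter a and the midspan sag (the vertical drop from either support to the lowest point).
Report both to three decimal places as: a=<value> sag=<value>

a=21.623 sag=9.416

seed: a₀ = √(S³/(24(L−S))) = √(39.022³/(24·5.515)) = 21.187802
iter 1: u=0.920860  f(a)=+2.386e-01  f'(a)=-5.661e-01  a ← 21.187802 − (+2.386e-01/-5.661e-01) = 21.609308
iter 2: u=0.902898  f(a)=+7.306e-03  f'(a)=-5.319e-01  a ← 21.609308 − (+7.306e-03/-5.319e-01) = 21.623045
iter 3: u=0.902324  f(a)=+7.330e-06  f'(a)=-5.308e-01  a ← 21.623045 − (+7.330e-06/-5.308e-01) = 21.623058
iter 4: u=0.902324  f(a)=+7.397e-12  f'(a)=-5.308e-01  a ← 21.623058 − (+7.397e-12/-5.308e-01) = 21.623058
converged: |Δa| < 1e-12 after 4 iterations
sag = a·(cosh(S/(2a)) − 1) = 21.623058·(cosh(0.902324) − 1) = 9.416316
T_max/T_min = cosh(S/(2a)) = 1.435476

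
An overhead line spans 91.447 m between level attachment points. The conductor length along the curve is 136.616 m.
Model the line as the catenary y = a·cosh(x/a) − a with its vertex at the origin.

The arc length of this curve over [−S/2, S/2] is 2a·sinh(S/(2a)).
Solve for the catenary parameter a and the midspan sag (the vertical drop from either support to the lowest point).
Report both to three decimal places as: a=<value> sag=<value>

seed: a₀ = √(S³/(24(L−S))) = √(91.447³/(24·45.169)) = 26.560016
iter 1: u=1.721516  f(a)=+7.185e+00  f'(a)=-4.522e+00  a ← 26.560016 − (+7.185e+00/-4.522e+00) = 28.149001
iter 2: u=1.624338  f(a)=+6.953e-01  f'(a)=-3.686e+00  a ← 28.149001 − (+6.953e-01/-3.686e+00) = 28.337658
iter 3: u=1.613524  f(a)=+8.051e-03  f'(a)=-3.601e+00  a ← 28.337658 − (+8.051e-03/-3.601e+00) = 28.339894
iter 4: u=1.613397  f(a)=+1.107e-06  f'(a)=-3.600e+00  a ← 28.339894 − (+1.107e-06/-3.600e+00) = 28.339894
iter 5: u=1.613397  f(a)=+2.842e-14  f'(a)=-3.600e+00  a ← 28.339894 − (+2.842e-14/-3.600e+00) = 28.339894
converged: |Δa| < 1e-12 after 5 iterations
sag = a·(cosh(S/(2a)) − 1) = 28.339894·(cosh(1.613397) − 1) = 45.613689
T_max/T_min = cosh(S/(2a)) = 2.609522

a=28.340 sag=45.614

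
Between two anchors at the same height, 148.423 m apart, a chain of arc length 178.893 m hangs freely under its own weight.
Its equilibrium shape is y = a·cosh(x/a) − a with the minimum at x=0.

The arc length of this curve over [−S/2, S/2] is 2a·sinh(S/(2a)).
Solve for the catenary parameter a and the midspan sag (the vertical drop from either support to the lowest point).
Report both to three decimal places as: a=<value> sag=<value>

seed: a₀ = √(S³/(24(L−S))) = √(148.423³/(24·30.470)) = 66.866711
iter 1: u=1.109842  f(a)=+1.933e+00  f'(a)=-1.029e+00  a ← 66.866711 − (+1.933e+00/-1.029e+00) = 68.745397
iter 2: u=1.079512  f(a)=+8.444e-02  f'(a)=-9.406e-01  a ← 68.745397 − (+8.444e-02/-9.406e-01) = 68.835172
iter 3: u=1.078104  f(a)=+1.775e-04  f'(a)=-9.366e-01  a ← 68.835172 − (+1.775e-04/-9.366e-01) = 68.835362
iter 4: u=1.078101  f(a)=+7.882e-10  f'(a)=-9.366e-01  a ← 68.835362 − (+7.882e-10/-9.366e-01) = 68.835362
iter 5: u=1.078101  f(a)=+0.000e+00  f'(a)=-9.366e-01  a ← 68.835362 − (+0.000e+00/-9.366e-01) = 68.835362
converged: |Δa| < 1e-12 after 5 iterations
sag = a·(cosh(S/(2a)) − 1) = 68.835362·(cosh(1.078101) − 1) = 44.031743
T_max/T_min = cosh(S/(2a)) = 1.639667

a=68.835 sag=44.032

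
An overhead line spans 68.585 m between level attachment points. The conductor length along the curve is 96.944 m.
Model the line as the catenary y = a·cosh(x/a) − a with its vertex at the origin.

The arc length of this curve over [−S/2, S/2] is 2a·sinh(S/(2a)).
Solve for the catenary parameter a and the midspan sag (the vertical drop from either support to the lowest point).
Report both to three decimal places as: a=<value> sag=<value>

seed: a₀ = √(S³/(24(L−S))) = √(68.585³/(24·28.359)) = 21.771715
iter 1: u=1.575094  f(a)=+3.733e+00  f'(a)=-3.311e+00  a ← 21.771715 − (+3.733e+00/-3.311e+00) = 22.899013
iter 2: u=1.497554  f(a)=+3.095e-01  f'(a)=-2.783e+00  a ← 22.899013 − (+3.095e-01/-2.783e+00) = 23.010230
iter 3: u=1.490315  f(a)=+2.553e-03  f'(a)=-2.737e+00  a ← 23.010230 − (+2.553e-03/-2.737e+00) = 23.011163
iter 4: u=1.490255  f(a)=+1.769e-07  f'(a)=-2.737e+00  a ← 23.011163 − (+1.769e-07/-2.737e+00) = 23.011163
iter 5: u=1.490255  f(a)=-1.421e-14  f'(a)=-2.737e+00  a ← 23.011163 − (-1.421e-14/-2.737e+00) = 23.011163
converged: |Δa| < 1e-12 after 5 iterations
sag = a·(cosh(S/(2a)) − 1) = 23.011163·(cosh(1.490255) − 1) = 30.645602
T_max/T_min = cosh(S/(2a)) = 2.331771

a=23.011 sag=30.646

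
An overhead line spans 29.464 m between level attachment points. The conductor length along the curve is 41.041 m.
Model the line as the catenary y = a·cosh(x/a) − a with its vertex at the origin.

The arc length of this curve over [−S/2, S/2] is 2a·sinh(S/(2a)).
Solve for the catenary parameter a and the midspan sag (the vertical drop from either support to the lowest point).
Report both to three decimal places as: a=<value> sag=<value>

seed: a₀ = √(S³/(24(L−S))) = √(29.464³/(24·11.577)) = 9.594756
iter 1: u=1.535422  f(a)=+1.444e+00  f'(a)=-3.032e+00  a ← 9.594756 − (+1.444e+00/-3.032e+00) = 10.070923
iter 2: u=1.462825  f(a)=+1.144e-01  f'(a)=-2.569e+00  a ← 10.070923 − (+1.144e-01/-2.569e+00) = 10.115471
iter 3: u=1.456383  f(a)=+8.558e-04  f'(a)=-2.531e+00  a ← 10.115471 − (+8.558e-04/-2.531e+00) = 10.115810
iter 4: u=1.456334  f(a)=+4.864e-08  f'(a)=-2.530e+00  a ← 10.115810 − (+4.864e-08/-2.530e+00) = 10.115810
iter 5: u=1.456334  f(a)=-7.105e-15  f'(a)=-2.530e+00  a ← 10.115810 − (-7.105e-15/-2.530e+00) = 10.115810
converged: |Δa| < 1e-12 after 5 iterations
sag = a·(cosh(S/(2a)) − 1) = 10.115810·(cosh(1.456334) − 1) = 12.762576
T_max/T_min = cosh(S/(2a)) = 2.261647

a=10.116 sag=12.763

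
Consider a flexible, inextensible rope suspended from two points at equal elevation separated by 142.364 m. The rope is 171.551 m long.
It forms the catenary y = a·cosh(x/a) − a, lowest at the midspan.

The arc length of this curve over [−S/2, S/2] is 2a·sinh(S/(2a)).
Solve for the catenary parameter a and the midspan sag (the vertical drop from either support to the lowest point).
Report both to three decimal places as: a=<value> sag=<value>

seed: a₀ = √(S³/(24(L−S))) = √(142.364³/(24·29.187)) = 64.180031
iter 1: u=1.109099  f(a)=+1.849e+00  f'(a)=-1.026e+00  a ← 64.180031 − (+1.849e+00/-1.026e+00) = 65.981034
iter 2: u=1.078825  f(a)=+8.067e-02  f'(a)=-9.386e-01  a ← 65.981034 − (+8.067e-02/-9.386e-01) = 66.066978
iter 3: u=1.077422  f(a)=+1.691e-04  f'(a)=-9.347e-01  a ← 66.066978 − (+1.691e-04/-9.347e-01) = 66.067159
iter 4: u=1.077419  f(a)=+7.470e-10  f'(a)=-9.347e-01  a ← 66.067159 − (+7.470e-10/-9.347e-01) = 66.067159
iter 5: u=1.077419  f(a)=+0.000e+00  f'(a)=-9.347e-01  a ← 66.067159 − (+0.000e+00/-9.347e-01) = 66.067159
converged: |Δa| < 1e-12 after 5 iterations
sag = a·(cosh(S/(2a)) − 1) = 66.067159·(cosh(1.077419) − 1) = 42.202439
T_max/T_min = cosh(S/(2a)) = 1.638781

a=66.067 sag=42.202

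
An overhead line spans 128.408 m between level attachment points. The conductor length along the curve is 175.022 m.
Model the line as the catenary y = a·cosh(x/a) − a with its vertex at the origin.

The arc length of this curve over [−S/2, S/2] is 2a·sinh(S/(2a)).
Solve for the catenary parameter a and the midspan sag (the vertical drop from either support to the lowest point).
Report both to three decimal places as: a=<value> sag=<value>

a=45.699 sag=53.026

seed: a₀ = √(S³/(24(L−S))) = √(128.408³/(24·46.614)) = 43.503512
iter 1: u=1.475835  f(a)=+5.348e+00  f'(a)=-2.648e+00  a ← 43.503512 − (+5.348e+00/-2.648e+00) = 45.523420
iter 2: u=1.410351  f(a)=+3.950e-01  f'(a)=-2.270e+00  a ← 45.523420 − (+3.950e-01/-2.270e+00) = 45.697464
iter 3: u=1.404979  f(a)=+2.535e-03  f'(a)=-2.241e+00  a ← 45.697464 − (+2.535e-03/-2.241e+00) = 45.698596
iter 4: u=1.404945  f(a)=+1.059e-07  f'(a)=-2.240e+00  a ← 45.698596 − (+1.059e-07/-2.240e+00) = 45.698596
iter 5: u=1.404945  f(a)=+0.000e+00  f'(a)=-2.240e+00  a ← 45.698596 − (+0.000e+00/-2.240e+00) = 45.698596
converged: |Δa| < 1e-12 after 5 iterations
sag = a·(cosh(S/(2a)) − 1) = 45.698596·(cosh(1.404945) − 1) = 53.025954
T_max/T_min = cosh(S/(2a)) = 2.160341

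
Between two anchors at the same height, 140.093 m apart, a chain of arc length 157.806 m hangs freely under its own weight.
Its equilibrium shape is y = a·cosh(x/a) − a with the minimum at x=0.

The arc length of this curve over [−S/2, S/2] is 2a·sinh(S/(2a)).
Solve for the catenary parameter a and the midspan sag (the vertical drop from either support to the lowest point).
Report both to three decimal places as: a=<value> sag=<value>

a=81.904 sag=31.823

seed: a₀ = √(S³/(24(L−S))) = √(140.093³/(24·17.713)) = 80.421648
iter 1: u=0.870991  f(a)=+6.841e-01  f'(a)=-4.748e-01  a ← 80.421648 − (+6.841e-01/-4.748e-01) = 81.862432
iter 2: u=0.855661  f(a)=+1.882e-02  f'(a)=-4.490e-01  a ← 81.862432 − (+1.882e-02/-4.490e-01) = 81.904339
iter 3: u=0.855223  f(a)=+1.513e-05  f'(a)=-4.483e-01  a ← 81.904339 − (+1.513e-05/-4.483e-01) = 81.904373
iter 4: u=0.855223  f(a)=+9.805e-12  f'(a)=-4.483e-01  a ← 81.904373 − (+9.805e-12/-4.483e-01) = 81.904373
converged: |Δa| < 1e-12 after 4 iterations
sag = a·(cosh(S/(2a)) − 1) = 81.904373·(cosh(0.855223) − 1) = 31.823415
T_max/T_min = cosh(S/(2a)) = 1.388544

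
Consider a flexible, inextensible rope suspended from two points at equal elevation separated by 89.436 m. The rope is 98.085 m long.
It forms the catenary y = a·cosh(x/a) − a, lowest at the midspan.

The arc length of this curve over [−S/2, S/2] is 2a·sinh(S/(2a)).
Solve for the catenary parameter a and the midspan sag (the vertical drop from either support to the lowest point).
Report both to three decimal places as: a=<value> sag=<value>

a=59.539 sag=17.598

seed: a₀ = √(S³/(24(L−S))) = √(89.436³/(24·8.649)) = 58.705661
iter 1: u=0.761732  f(a)=+2.544e-01  f'(a)=-3.121e-01  a ← 58.705661 − (+2.544e-01/-3.121e-01) = 59.520811
iter 2: u=0.751300  f(a)=+5.396e-03  f'(a)=-2.990e-01  a ← 59.520811 − (+5.396e-03/-2.990e-01) = 59.538858
iter 3: u=0.751073  f(a)=+2.544e-06  f'(a)=-2.987e-01  a ← 59.538858 − (+2.544e-06/-2.987e-01) = 59.538866
iter 4: u=0.751072  f(a)=+5.684e-13  f'(a)=-2.987e-01  a ← 59.538866 − (+5.684e-13/-2.987e-01) = 59.538866
converged: |Δa| < 1e-12 after 4 iterations
sag = a·(cosh(S/(2a)) − 1) = 59.538866·(cosh(0.751072) − 1) = 17.597658
T_max/T_min = cosh(S/(2a)) = 1.295566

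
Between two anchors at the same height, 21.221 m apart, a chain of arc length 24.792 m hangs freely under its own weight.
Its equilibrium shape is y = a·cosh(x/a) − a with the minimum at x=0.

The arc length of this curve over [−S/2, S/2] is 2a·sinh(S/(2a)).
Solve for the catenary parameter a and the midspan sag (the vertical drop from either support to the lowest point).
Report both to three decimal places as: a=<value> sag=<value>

seed: a₀ = √(S³/(24(L−S))) = √(21.221³/(24·3.571)) = 10.559618
iter 1: u=1.004819  f(a)=+1.847e-01  f'(a)=-7.471e-01  a ← 10.559618 − (+1.847e-01/-7.471e-01) = 10.806785
iter 2: u=0.981837  f(a)=+6.683e-03  f'(a)=-6.940e-01  a ← 10.806785 − (+6.683e-03/-6.940e-01) = 10.816415
iter 3: u=0.980963  f(a)=+9.479e-06  f'(a)=-6.920e-01  a ← 10.816415 − (+9.479e-06/-6.920e-01) = 10.816429
iter 4: u=0.980962  f(a)=+1.914e-11  f'(a)=-6.920e-01  a ← 10.816429 − (+1.914e-11/-6.920e-01) = 10.816429
iter 5: u=0.980962  f(a)=+0.000e+00  f'(a)=-6.920e-01  a ← 10.816429 − (+0.000e+00/-6.920e-01) = 10.816429
converged: |Δa| < 1e-12 after 5 iterations
sag = a·(cosh(S/(2a)) − 1) = 10.816429·(cosh(0.980962) − 1) = 5.635196
T_max/T_min = cosh(S/(2a)) = 1.520985

a=10.816 sag=5.635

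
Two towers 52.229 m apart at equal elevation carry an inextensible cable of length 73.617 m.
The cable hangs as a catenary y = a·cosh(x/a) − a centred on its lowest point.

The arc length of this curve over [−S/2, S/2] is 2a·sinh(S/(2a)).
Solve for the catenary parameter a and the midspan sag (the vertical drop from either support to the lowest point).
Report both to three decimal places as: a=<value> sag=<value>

a=17.600 sag=23.200

seed: a₀ = √(S³/(24(L−S))) = √(52.229³/(24·21.388)) = 16.660071
iter 1: u=1.567490  f(a)=+2.787e+00  f'(a)=-3.256e+00  a ← 16.660071 − (+2.787e+00/-3.256e+00) = 17.515812
iter 2: u=1.490910  f(a)=+2.291e-01  f'(a)=-2.741e+00  a ← 17.515812 − (+2.291e-01/-2.741e+00) = 17.599391
iter 3: u=1.483830  f(a)=+1.855e-03  f'(a)=-2.697e+00  a ← 17.599391 − (+1.855e-03/-2.697e+00) = 17.600079
iter 4: u=1.483772  f(a)=+1.238e-07  f'(a)=-2.696e+00  a ← 17.600079 − (+1.238e-07/-2.696e+00) = 17.600079
iter 5: u=1.483772  f(a)=+0.000e+00  f'(a)=-2.696e+00  a ← 17.600079 − (+0.000e+00/-2.696e+00) = 17.600079
converged: |Δa| < 1e-12 after 5 iterations
sag = a·(cosh(S/(2a)) − 1) = 17.600079·(cosh(1.483772) − 1) = 23.199779
T_max/T_min = cosh(S/(2a)) = 2.318163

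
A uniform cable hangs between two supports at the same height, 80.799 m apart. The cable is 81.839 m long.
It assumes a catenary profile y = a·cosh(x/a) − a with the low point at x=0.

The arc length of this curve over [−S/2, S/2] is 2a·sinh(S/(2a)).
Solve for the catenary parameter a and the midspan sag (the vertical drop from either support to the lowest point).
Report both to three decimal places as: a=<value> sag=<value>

seed: a₀ = √(S³/(24(L−S))) = √(80.799³/(24·1.040)) = 145.373983
iter 1: u=0.277900  f(a)=+4.023e-03  f'(a)=-1.442e-02  a ← 145.373983 − (+4.023e-03/-1.442e-02) = 145.653014
iter 2: u=0.277368  f(a)=+1.161e-05  f'(a)=-1.434e-02  a ← 145.653014 − (+1.161e-05/-1.434e-02) = 145.653824
iter 3: u=0.277367  f(a)=+9.737e-11  f'(a)=-1.434e-02  a ← 145.653824 − (+9.737e-11/-1.434e-02) = 145.653824
iter 4: u=0.277367  f(a)=+0.000e+00  f'(a)=-1.434e-02  a ← 145.653824 − (+0.000e+00/-1.434e-02) = 145.653824
converged: |Δa| < 1e-12 after 4 iterations
sag = a·(cosh(S/(2a)) − 1) = 145.653824·(cosh(0.277367) − 1) = 5.638747
T_max/T_min = cosh(S/(2a)) = 1.038713

a=145.654 sag=5.639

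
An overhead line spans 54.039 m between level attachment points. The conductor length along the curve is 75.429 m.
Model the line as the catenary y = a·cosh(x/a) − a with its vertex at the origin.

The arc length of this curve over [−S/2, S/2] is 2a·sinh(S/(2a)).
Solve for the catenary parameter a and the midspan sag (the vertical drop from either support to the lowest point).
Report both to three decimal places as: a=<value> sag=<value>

seed: a₀ = √(S³/(24(L−S))) = √(54.039³/(24·21.390)) = 17.532746
iter 1: u=1.541088  f(a)=+2.688e+00  f'(a)=-3.071e+00  a ← 17.532746 − (+2.688e+00/-3.071e+00) = 18.408225
iter 2: u=1.467795  f(a)=+2.145e-01  f'(a)=-2.599e+00  a ← 18.408225 − (+2.145e-01/-2.599e+00) = 18.490762
iter 3: u=1.461243  f(a)=+1.627e-03  f'(a)=-2.559e+00  a ← 18.490762 − (+1.627e-03/-2.559e+00) = 18.491398
iter 4: u=1.461193  f(a)=+9.516e-08  f'(a)=-2.559e+00  a ← 18.491398 − (+9.516e-08/-2.559e+00) = 18.491398
iter 5: u=1.461193  f(a)=-1.421e-14  f'(a)=-2.559e+00  a ← 18.491398 − (-1.421e-14/-2.559e+00) = 18.491398
converged: |Δa| < 1e-12 after 5 iterations
sag = a·(cosh(S/(2a)) − 1) = 18.491398·(cosh(1.461193) − 1) = 23.512356
T_max/T_min = cosh(S/(2a)) = 2.271529

a=18.491 sag=23.512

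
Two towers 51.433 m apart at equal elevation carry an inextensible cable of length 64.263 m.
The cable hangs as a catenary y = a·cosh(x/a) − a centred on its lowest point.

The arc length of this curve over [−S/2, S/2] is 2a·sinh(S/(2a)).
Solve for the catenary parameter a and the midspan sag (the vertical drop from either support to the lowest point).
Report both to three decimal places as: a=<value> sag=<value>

a=21.766 sag=17.044

seed: a₀ = √(S³/(24(L−S))) = √(51.433³/(24·12.830)) = 21.020538
iter 1: u=1.223399  f(a)=+9.951e-01  f'(a)=-1.413e+00  a ← 21.020538 − (+9.951e-01/-1.413e+00) = 21.724537
iter 2: u=1.183754  f(a)=+5.218e-02  f'(a)=-1.269e+00  a ← 21.724537 − (+5.218e-02/-1.269e+00) = 21.765661
iter 3: u=1.181517  f(a)=+1.610e-04  f'(a)=-1.261e+00  a ← 21.765661 − (+1.610e-04/-1.261e+00) = 21.765788
iter 4: u=1.181510  f(a)=+1.544e-09  f'(a)=-1.261e+00  a ← 21.765788 − (+1.544e-09/-1.261e+00) = 21.765788
iter 5: u=1.181510  f(a)=+0.000e+00  f'(a)=-1.261e+00  a ← 21.765788 − (+0.000e+00/-1.261e+00) = 21.765788
converged: |Δa| < 1e-12 after 5 iterations
sag = a·(cosh(S/(2a)) − 1) = 21.765788·(cosh(1.181510) − 1) = 17.043783
T_max/T_min = cosh(S/(2a)) = 1.783054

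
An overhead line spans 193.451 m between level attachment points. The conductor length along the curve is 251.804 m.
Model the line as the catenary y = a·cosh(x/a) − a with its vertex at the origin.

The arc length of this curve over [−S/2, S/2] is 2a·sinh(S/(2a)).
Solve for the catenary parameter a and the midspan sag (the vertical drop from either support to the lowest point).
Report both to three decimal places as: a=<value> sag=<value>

seed: a₀ = √(S³/(24(L−S))) = √(193.451³/(24·58.353)) = 71.898405
iter 1: u=1.345308  f(a)=+5.514e+00  f'(a)=-1.937e+00  a ← 71.898405 − (+5.514e+00/-1.937e+00) = 74.745568
iter 2: u=1.294063  f(a)=+3.444e-01  f'(a)=-1.702e+00  a ← 74.745568 − (+3.444e-01/-1.702e+00) = 74.947997
iter 3: u=1.290568  f(a)=+1.542e-03  f'(a)=-1.686e+00  a ← 74.947997 − (+1.542e-03/-1.686e+00) = 74.948912
iter 4: u=1.290552  f(a)=+3.122e-08  f'(a)=-1.686e+00  a ← 74.948912 − (+3.122e-08/-1.686e+00) = 74.948912
iter 5: u=1.290552  f(a)=+2.842e-14  f'(a)=-1.686e+00  a ← 74.948912 − (+2.842e-14/-1.686e+00) = 74.948912
converged: |Δa| < 1e-12 after 5 iterations
sag = a·(cosh(S/(2a)) − 1) = 74.948912·(cosh(1.290552) − 1) = 71.572940
T_max/T_min = cosh(S/(2a)) = 1.954956

a=74.949 sag=71.573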